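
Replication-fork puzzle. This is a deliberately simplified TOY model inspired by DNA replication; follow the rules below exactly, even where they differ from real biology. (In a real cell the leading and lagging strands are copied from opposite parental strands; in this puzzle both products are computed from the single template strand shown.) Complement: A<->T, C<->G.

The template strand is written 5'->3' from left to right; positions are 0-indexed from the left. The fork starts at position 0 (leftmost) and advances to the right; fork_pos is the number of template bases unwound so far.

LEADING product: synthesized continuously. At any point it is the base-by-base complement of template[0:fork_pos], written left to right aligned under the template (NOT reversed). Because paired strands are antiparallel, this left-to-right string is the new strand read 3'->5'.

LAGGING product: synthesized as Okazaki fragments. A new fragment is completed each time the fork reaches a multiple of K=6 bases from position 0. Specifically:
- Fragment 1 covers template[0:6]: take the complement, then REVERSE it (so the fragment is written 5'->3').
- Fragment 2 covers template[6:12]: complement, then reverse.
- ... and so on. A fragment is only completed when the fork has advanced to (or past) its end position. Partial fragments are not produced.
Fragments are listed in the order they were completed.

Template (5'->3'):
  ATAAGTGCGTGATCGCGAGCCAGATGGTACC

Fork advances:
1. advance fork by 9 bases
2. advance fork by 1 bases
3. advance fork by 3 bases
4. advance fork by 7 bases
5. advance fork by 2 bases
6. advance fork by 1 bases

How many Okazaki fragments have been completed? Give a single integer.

Step 1: advance 9 -> fork_pos = 0 + 9 = 9. Reached multiple(s) of 6: 6 -> fragment 1 completed (1 total).
Step 2: advance 1 -> fork_pos = 9 + 1 = 10. Next multiple of 6 is 12 (not reached); still 1 fragment(s).
Step 3: advance 3 -> fork_pos = 10 + 3 = 13. Reached multiple(s) of 6: 12 -> fragment 2 completed (2 total).
Step 4: advance 7 -> fork_pos = 13 + 7 = 20. Reached multiple(s) of 6: 18 -> fragment 3 completed (3 total).
Step 5: advance 2 -> fork_pos = 20 + 2 = 22. Next multiple of 6 is 24 (not reached); still 3 fragment(s).
Step 6: advance 1 -> fork_pos = 22 + 1 = 23. Next multiple of 6 is 24 (not reached); still 3 fragment(s).
Check: final fork_pos = 23; the multiples of 6 that are <= 23 are 6..18 -> 23 // 6 = 3 completed fragment(s).

Answer: 3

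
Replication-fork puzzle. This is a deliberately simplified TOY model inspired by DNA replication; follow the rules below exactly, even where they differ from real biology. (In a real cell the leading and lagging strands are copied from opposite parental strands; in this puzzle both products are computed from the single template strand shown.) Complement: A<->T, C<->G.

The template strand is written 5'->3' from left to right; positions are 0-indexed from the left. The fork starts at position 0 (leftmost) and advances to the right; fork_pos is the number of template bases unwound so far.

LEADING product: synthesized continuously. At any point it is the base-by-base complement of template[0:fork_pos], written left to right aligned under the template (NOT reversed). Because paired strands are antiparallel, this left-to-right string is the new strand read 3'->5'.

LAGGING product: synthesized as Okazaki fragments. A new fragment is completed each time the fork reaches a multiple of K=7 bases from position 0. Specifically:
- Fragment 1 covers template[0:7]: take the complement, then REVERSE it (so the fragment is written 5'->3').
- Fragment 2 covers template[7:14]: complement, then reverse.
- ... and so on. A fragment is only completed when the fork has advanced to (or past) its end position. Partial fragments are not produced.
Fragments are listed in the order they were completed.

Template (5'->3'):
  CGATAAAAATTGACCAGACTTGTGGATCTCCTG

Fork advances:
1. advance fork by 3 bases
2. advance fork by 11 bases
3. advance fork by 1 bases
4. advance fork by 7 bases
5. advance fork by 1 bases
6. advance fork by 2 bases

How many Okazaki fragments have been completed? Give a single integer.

Answer: 3

Derivation:
Step 1: advance 3 -> fork_pos = 0 + 3 = 3. Next multiple of 7 is 7 (not reached); still 0 fragment(s).
Step 2: advance 11 -> fork_pos = 3 + 11 = 14. Reached multiple(s) of 7: 7, 14 -> fragments 1-2 completed (2 total).
Step 3: advance 1 -> fork_pos = 14 + 1 = 15. Next multiple of 7 is 21 (not reached); still 2 fragment(s).
Step 4: advance 7 -> fork_pos = 15 + 7 = 22. Reached multiple(s) of 7: 21 -> fragment 3 completed (3 total).
Step 5: advance 1 -> fork_pos = 22 + 1 = 23. Next multiple of 7 is 28 (not reached); still 3 fragment(s).
Step 6: advance 2 -> fork_pos = 23 + 2 = 25. Next multiple of 7 is 28 (not reached); still 3 fragment(s).
Check: final fork_pos = 25; the multiples of 7 that are <= 25 are 7..21 -> 25 // 7 = 3 completed fragment(s).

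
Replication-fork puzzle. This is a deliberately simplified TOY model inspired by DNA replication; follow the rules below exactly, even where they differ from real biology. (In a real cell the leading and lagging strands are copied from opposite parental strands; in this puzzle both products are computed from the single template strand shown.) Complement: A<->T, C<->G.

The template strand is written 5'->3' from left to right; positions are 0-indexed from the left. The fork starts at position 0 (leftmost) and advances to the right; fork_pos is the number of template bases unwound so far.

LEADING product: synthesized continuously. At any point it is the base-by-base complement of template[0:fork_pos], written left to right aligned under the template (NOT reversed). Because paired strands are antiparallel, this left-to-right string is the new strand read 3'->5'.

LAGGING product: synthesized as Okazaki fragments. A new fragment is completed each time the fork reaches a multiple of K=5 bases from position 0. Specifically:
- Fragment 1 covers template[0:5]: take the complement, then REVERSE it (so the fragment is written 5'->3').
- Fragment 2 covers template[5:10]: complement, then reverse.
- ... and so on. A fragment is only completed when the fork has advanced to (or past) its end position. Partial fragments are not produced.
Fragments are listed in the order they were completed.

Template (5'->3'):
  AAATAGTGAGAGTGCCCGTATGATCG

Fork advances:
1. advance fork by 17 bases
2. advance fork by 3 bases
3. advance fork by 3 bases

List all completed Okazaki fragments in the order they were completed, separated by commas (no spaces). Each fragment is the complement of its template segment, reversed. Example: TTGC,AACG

Answer: TATTT,CTCAC,GCACT,TACGG

Derivation:
Step 1: advance 17 -> fork_pos = 0 + 17 = 17. Reached multiple(s) of 5: 5, 10, 15 -> fragments 1-3 completed (3 total).
Step 2: advance 3 -> fork_pos = 17 + 3 = 20. Reached multiple(s) of 5: 20 -> fragment 4 completed (4 total).
Step 3: advance 3 -> fork_pos = 20 + 3 = 23. Next multiple of 5 is 25 (not reached); still 4 fragment(s).
Final fork_pos = 23, so 4 fragment(s) are complete. Build each: template segment -> complement -> reverse.
Fragment 1: template[0:5] = AAATA -> complement TTTAT -> reversed TATTT
Fragment 2: template[5:10] = GTGAG -> complement CACTC -> reversed CTCAC
Fragment 3: template[10:15] = AGTGC -> complement TCACG -> reversed GCACT
Fragment 4: template[15:20] = CCGTA -> complement GGCAT -> reversed TACGG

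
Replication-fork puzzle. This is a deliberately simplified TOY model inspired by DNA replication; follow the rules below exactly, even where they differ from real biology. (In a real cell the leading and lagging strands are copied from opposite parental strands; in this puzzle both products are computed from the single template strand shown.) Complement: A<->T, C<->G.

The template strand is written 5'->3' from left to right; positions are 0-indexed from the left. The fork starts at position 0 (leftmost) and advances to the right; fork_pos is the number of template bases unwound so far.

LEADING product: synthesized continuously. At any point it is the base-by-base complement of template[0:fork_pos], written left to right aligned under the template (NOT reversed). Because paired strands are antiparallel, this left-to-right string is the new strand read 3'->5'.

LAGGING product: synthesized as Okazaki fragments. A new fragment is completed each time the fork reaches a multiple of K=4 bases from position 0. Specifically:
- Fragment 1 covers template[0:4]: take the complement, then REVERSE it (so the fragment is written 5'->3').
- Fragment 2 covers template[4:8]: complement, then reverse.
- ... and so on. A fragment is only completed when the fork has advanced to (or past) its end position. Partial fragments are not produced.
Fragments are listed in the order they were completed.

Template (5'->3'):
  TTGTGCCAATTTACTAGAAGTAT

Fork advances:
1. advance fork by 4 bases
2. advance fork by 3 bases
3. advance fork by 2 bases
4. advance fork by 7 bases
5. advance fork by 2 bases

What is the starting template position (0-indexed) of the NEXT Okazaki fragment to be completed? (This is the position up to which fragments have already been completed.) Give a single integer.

Answer: 16

Derivation:
Step 1: advance 4 -> fork_pos = 0 + 4 = 4. Reached multiple(s) of 4: 4 -> fragment 1 completed (1 total).
Step 2: advance 3 -> fork_pos = 4 + 3 = 7. Next multiple of 4 is 8 (not reached); still 1 fragment(s).
Step 3: advance 2 -> fork_pos = 7 + 2 = 9. Reached multiple(s) of 4: 8 -> fragment 2 completed (2 total).
Step 4: advance 7 -> fork_pos = 9 + 7 = 16. Reached multiple(s) of 4: 12, 16 -> fragments 3-4 completed (4 total).
Step 5: advance 2 -> fork_pos = 16 + 2 = 18. Next multiple of 4 is 20 (not reached); still 4 fragment(s).
4 fragment(s) completed, covering template[0:16] (4 x 4 = 16). The next fragment, fragment 5, covers template[16:20], so it starts at position 16.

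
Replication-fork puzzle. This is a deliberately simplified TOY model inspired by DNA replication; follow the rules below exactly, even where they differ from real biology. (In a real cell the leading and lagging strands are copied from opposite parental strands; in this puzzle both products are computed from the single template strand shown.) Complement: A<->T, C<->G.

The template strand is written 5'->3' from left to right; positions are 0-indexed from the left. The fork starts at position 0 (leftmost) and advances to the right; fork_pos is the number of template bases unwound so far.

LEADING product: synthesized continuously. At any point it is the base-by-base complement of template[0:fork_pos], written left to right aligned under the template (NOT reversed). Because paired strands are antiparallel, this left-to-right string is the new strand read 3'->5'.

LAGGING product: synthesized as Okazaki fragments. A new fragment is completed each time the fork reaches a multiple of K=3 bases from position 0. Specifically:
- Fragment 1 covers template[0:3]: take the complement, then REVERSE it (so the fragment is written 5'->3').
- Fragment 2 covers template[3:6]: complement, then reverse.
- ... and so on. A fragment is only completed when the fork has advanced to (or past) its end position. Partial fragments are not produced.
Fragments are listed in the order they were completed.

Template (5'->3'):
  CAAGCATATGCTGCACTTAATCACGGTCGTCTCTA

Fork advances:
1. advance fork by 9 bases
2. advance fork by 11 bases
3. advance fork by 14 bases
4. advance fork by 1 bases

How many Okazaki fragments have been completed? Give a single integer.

Step 1: advance 9 -> fork_pos = 0 + 9 = 9. Reached multiple(s) of 3: 3, 6, 9 -> fragments 1-3 completed (3 total).
Step 2: advance 11 -> fork_pos = 9 + 11 = 20. Reached multiple(s) of 3: 12, 15, 18 -> fragments 4-6 completed (6 total).
Step 3: advance 14 -> fork_pos = 20 + 14 = 34. Reached multiple(s) of 3: 21, 24, 27, 30, 33 -> fragments 7-11 completed (11 total).
Step 4: advance 1 -> fork_pos = 34 + 1 = 35. Next multiple of 3 is 36 (not reached); still 11 fragment(s).
Check: final fork_pos = 35; the multiples of 3 that are <= 35 are 3..33 -> 35 // 3 = 11 completed fragment(s).

Answer: 11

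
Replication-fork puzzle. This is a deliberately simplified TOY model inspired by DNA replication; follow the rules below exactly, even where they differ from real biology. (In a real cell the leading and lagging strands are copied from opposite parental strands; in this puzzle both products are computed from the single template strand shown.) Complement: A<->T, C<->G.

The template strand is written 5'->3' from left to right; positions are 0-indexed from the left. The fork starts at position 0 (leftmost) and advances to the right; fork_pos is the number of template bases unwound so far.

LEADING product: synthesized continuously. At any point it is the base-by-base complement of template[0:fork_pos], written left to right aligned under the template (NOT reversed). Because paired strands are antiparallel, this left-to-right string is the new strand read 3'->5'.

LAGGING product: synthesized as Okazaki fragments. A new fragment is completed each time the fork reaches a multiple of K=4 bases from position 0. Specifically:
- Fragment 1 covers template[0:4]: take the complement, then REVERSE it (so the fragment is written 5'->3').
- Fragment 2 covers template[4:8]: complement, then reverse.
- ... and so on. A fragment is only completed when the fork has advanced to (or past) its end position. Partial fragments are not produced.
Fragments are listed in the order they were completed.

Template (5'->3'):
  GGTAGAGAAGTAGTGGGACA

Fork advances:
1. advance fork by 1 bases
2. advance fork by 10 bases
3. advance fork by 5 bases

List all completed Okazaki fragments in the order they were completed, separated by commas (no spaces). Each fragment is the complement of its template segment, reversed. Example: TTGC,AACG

Answer: TACC,TCTC,TACT,CCAC

Derivation:
Step 1: advance 1 -> fork_pos = 0 + 1 = 1. Next multiple of 4 is 4 (not reached); still 0 fragment(s).
Step 2: advance 10 -> fork_pos = 1 + 10 = 11. Reached multiple(s) of 4: 4, 8 -> fragments 1-2 completed (2 total).
Step 3: advance 5 -> fork_pos = 11 + 5 = 16. Reached multiple(s) of 4: 12, 16 -> fragments 3-4 completed (4 total).
Final fork_pos = 16, so 4 fragment(s) are complete. Build each: template segment -> complement -> reverse.
Fragment 1: template[0:4] = GGTA -> complement CCAT -> reversed TACC
Fragment 2: template[4:8] = GAGA -> complement CTCT -> reversed TCTC
Fragment 3: template[8:12] = AGTA -> complement TCAT -> reversed TACT
Fragment 4: template[12:16] = GTGG -> complement CACC -> reversed CCAC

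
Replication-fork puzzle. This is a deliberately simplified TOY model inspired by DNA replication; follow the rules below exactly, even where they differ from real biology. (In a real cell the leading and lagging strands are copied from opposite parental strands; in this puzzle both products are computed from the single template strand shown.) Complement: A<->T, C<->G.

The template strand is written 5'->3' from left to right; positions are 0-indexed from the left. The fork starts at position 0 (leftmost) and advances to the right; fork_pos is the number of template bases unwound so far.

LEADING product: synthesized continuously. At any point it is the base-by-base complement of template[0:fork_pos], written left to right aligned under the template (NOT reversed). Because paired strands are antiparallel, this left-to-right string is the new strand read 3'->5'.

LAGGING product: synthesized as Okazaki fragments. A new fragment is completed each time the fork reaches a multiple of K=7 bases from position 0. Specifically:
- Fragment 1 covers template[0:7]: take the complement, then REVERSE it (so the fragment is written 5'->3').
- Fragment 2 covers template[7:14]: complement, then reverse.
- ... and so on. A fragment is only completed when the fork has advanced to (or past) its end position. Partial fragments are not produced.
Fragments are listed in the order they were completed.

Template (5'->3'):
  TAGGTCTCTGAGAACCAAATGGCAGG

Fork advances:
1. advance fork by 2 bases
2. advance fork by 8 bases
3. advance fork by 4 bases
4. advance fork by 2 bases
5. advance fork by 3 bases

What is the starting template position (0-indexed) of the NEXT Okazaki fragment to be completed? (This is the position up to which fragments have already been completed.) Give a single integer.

Step 1: advance 2 -> fork_pos = 0 + 2 = 2. Next multiple of 7 is 7 (not reached); still 0 fragment(s).
Step 2: advance 8 -> fork_pos = 2 + 8 = 10. Reached multiple(s) of 7: 7 -> fragment 1 completed (1 total).
Step 3: advance 4 -> fork_pos = 10 + 4 = 14. Reached multiple(s) of 7: 14 -> fragment 2 completed (2 total).
Step 4: advance 2 -> fork_pos = 14 + 2 = 16. Next multiple of 7 is 21 (not reached); still 2 fragment(s).
Step 5: advance 3 -> fork_pos = 16 + 3 = 19. Next multiple of 7 is 21 (not reached); still 2 fragment(s).
2 fragment(s) completed, covering template[0:14] (2 x 7 = 14). The next fragment, fragment 3, covers template[14:21], so it starts at position 14.

Answer: 14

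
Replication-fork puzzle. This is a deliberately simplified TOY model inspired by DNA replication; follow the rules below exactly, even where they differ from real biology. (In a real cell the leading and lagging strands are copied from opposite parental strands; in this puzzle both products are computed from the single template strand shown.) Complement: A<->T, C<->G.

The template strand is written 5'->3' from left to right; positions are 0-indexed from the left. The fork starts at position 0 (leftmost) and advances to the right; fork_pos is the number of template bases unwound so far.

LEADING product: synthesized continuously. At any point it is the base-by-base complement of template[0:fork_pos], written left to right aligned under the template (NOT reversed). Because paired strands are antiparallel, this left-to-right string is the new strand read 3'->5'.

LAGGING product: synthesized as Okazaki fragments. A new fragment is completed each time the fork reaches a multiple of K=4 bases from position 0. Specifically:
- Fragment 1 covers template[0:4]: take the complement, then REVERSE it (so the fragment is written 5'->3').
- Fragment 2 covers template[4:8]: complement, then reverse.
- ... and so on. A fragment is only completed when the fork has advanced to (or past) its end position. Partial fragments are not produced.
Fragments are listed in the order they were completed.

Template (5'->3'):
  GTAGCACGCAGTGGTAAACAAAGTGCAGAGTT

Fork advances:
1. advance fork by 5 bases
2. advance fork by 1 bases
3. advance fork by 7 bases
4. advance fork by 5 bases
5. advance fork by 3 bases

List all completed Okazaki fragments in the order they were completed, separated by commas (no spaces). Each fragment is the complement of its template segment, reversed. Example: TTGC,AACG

Answer: CTAC,CGTG,ACTG,TACC,TGTT

Derivation:
Step 1: advance 5 -> fork_pos = 0 + 5 = 5. Reached multiple(s) of 4: 4 -> fragment 1 completed (1 total).
Step 2: advance 1 -> fork_pos = 5 + 1 = 6. Next multiple of 4 is 8 (not reached); still 1 fragment(s).
Step 3: advance 7 -> fork_pos = 6 + 7 = 13. Reached multiple(s) of 4: 8, 12 -> fragments 2-3 completed (3 total).
Step 4: advance 5 -> fork_pos = 13 + 5 = 18. Reached multiple(s) of 4: 16 -> fragment 4 completed (4 total).
Step 5: advance 3 -> fork_pos = 18 + 3 = 21. Reached multiple(s) of 4: 20 -> fragment 5 completed (5 total).
Final fork_pos = 21, so 5 fragment(s) are complete. Build each: template segment -> complement -> reverse.
Fragment 1: template[0:4] = GTAG -> complement CATC -> reversed CTAC
Fragment 2: template[4:8] = CACG -> complement GTGC -> reversed CGTG
Fragment 3: template[8:12] = CAGT -> complement GTCA -> reversed ACTG
Fragment 4: template[12:16] = GGTA -> complement CCAT -> reversed TACC
Fragment 5: template[16:20] = AACA -> complement TTGT -> reversed TGTT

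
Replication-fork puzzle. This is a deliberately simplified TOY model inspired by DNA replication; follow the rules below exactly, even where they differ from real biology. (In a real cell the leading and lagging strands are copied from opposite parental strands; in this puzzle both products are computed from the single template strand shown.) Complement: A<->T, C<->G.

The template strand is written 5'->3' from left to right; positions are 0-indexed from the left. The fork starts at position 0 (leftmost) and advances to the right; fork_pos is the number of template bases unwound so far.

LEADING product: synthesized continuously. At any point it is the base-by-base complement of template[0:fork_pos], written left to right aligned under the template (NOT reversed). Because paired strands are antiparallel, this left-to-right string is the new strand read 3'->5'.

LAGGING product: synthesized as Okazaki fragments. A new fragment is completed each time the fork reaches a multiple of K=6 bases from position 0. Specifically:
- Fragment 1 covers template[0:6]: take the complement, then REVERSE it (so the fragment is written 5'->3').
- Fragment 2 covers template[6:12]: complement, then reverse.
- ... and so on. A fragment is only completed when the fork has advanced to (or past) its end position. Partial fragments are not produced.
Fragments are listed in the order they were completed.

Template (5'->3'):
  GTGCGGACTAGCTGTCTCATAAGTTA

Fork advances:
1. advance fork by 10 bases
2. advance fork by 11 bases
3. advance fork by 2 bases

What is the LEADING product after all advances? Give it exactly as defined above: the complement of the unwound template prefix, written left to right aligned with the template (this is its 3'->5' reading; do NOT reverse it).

Step 1: advance 10 -> fork_pos = 0 + 10 = 10.
Step 2: advance 11 -> fork_pos = 10 + 11 = 21.
Step 3: advance 2 -> fork_pos = 21 + 2 = 23.
Unwound prefix: template[0:23] = GTGCGGACTAGCTGTCTCATAAG
Complement it base by base (A<->T, C<->G), keeping left-to-right order:
  [0:5] GTGCG -> CACGC
  [5:10] GACTA -> CTGAT
  [10:15] GCTGT -> CGACA
  [15:20] CTCAT -> GAGTA
  [20:23] AAG -> TTC
Concatenate: CACGCCTGATCGACAGAGTATTC (length 23; written aligned with the template, i.e. 3'->5').

Answer: CACGCCTGATCGACAGAGTATTC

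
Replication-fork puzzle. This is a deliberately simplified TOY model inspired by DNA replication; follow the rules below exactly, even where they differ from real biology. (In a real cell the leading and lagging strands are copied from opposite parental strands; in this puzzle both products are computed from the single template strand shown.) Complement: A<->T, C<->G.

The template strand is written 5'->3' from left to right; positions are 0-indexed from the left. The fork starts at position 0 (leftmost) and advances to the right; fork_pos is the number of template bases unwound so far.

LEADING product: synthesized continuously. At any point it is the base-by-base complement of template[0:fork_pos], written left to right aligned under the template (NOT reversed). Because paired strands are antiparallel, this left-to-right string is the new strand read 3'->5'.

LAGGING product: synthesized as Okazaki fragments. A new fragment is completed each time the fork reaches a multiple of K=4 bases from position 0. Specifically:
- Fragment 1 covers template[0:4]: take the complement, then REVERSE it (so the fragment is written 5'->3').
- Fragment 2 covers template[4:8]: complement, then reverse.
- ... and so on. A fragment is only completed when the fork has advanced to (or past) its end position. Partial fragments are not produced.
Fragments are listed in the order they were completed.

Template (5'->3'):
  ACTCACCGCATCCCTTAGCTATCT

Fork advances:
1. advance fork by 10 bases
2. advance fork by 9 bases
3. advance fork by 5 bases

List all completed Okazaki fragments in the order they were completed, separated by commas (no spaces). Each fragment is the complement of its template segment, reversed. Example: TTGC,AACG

Step 1: advance 10 -> fork_pos = 0 + 10 = 10. Reached multiple(s) of 4: 4, 8 -> fragments 1-2 completed (2 total).
Step 2: advance 9 -> fork_pos = 10 + 9 = 19. Reached multiple(s) of 4: 12, 16 -> fragments 3-4 completed (4 total).
Step 3: advance 5 -> fork_pos = 19 + 5 = 24. Reached multiple(s) of 4: 20, 24 -> fragments 5-6 completed (6 total).
Final fork_pos = 24, so 6 fragment(s) are complete. Build each: template segment -> complement -> reverse.
Fragment 1: template[0:4] = ACTC -> complement TGAG -> reversed GAGT
Fragment 2: template[4:8] = ACCG -> complement TGGC -> reversed CGGT
Fragment 3: template[8:12] = CATC -> complement GTAG -> reversed GATG
Fragment 4: template[12:16] = CCTT -> complement GGAA -> reversed AAGG
Fragment 5: template[16:20] = AGCT -> complement TCGA -> reversed AGCT
Fragment 6: template[20:24] = ATCT -> complement TAGA -> reversed AGAT

Answer: GAGT,CGGT,GATG,AAGG,AGCT,AGAT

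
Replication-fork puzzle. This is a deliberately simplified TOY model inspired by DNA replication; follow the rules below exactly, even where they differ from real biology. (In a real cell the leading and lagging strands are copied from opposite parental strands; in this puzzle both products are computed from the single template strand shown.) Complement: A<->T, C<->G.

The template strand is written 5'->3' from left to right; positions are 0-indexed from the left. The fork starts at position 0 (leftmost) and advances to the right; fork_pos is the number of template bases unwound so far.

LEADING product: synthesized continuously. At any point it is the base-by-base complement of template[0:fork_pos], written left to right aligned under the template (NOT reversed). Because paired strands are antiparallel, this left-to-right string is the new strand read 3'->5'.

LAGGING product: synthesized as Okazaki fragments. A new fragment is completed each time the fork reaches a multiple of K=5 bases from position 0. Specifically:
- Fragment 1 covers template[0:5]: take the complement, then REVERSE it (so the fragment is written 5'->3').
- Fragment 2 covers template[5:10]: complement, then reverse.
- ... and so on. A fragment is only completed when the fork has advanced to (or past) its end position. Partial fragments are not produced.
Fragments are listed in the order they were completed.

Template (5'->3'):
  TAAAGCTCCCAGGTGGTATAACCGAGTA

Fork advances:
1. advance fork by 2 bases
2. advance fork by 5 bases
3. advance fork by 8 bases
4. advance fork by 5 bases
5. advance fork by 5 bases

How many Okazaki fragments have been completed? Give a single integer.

Step 1: advance 2 -> fork_pos = 0 + 2 = 2. Next multiple of 5 is 5 (not reached); still 0 fragment(s).
Step 2: advance 5 -> fork_pos = 2 + 5 = 7. Reached multiple(s) of 5: 5 -> fragment 1 completed (1 total).
Step 3: advance 8 -> fork_pos = 7 + 8 = 15. Reached multiple(s) of 5: 10, 15 -> fragments 2-3 completed (3 total).
Step 4: advance 5 -> fork_pos = 15 + 5 = 20. Reached multiple(s) of 5: 20 -> fragment 4 completed (4 total).
Step 5: advance 5 -> fork_pos = 20 + 5 = 25. Reached multiple(s) of 5: 25 -> fragment 5 completed (5 total).
Check: final fork_pos = 25; the multiples of 5 that are <= 25 are 5..25 -> 25 // 5 = 5 completed fragment(s).

Answer: 5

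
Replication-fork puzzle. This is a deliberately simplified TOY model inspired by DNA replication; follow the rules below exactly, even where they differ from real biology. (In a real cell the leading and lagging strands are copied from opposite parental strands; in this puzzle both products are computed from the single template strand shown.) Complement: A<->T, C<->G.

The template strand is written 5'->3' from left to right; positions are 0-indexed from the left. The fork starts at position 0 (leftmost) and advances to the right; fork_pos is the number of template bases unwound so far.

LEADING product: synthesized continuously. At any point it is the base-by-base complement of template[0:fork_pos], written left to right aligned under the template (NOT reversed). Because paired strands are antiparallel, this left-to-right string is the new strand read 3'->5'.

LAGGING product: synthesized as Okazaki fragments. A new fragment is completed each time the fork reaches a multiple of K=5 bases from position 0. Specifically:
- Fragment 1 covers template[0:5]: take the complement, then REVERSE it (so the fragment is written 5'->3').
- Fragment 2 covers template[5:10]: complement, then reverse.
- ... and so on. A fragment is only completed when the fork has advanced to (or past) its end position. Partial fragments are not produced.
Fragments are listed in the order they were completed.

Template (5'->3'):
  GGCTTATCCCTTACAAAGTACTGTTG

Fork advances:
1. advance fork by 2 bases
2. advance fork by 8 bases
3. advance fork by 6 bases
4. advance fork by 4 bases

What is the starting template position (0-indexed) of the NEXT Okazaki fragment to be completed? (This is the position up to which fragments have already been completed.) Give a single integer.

Step 1: advance 2 -> fork_pos = 0 + 2 = 2. Next multiple of 5 is 5 (not reached); still 0 fragment(s).
Step 2: advance 8 -> fork_pos = 2 + 8 = 10. Reached multiple(s) of 5: 5, 10 -> fragments 1-2 completed (2 total).
Step 3: advance 6 -> fork_pos = 10 + 6 = 16. Reached multiple(s) of 5: 15 -> fragment 3 completed (3 total).
Step 4: advance 4 -> fork_pos = 16 + 4 = 20. Reached multiple(s) of 5: 20 -> fragment 4 completed (4 total).
4 fragment(s) completed, covering template[0:20] (4 x 5 = 20). The next fragment, fragment 5, covers template[20:25], so it starts at position 20.

Answer: 20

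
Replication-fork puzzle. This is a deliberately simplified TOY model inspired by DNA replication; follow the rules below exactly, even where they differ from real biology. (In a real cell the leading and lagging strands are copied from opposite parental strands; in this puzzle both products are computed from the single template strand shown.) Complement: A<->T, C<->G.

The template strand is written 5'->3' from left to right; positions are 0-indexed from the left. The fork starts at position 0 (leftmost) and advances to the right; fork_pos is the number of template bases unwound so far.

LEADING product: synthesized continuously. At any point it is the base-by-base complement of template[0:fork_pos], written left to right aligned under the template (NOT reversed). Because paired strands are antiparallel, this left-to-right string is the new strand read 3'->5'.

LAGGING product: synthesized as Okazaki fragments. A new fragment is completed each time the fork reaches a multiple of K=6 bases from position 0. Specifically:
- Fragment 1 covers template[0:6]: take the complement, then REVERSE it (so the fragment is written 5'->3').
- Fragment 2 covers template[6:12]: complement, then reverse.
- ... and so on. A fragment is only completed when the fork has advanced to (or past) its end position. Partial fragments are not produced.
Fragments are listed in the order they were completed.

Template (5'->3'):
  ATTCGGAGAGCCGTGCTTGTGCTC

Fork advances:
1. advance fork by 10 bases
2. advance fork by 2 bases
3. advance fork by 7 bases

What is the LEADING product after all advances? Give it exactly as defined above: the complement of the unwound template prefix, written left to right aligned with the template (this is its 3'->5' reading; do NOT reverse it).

Answer: TAAGCCTCTCGGCACGAAC

Derivation:
Step 1: advance 10 -> fork_pos = 0 + 10 = 10.
Step 2: advance 2 -> fork_pos = 10 + 2 = 12.
Step 3: advance 7 -> fork_pos = 12 + 7 = 19.
Unwound prefix: template[0:19] = ATTCGGAGAGCCGTGCTTG
Complement it base by base (A<->T, C<->G), keeping left-to-right order:
  [0:5] ATTCG -> TAAGC
  [5:10] GAGAG -> CTCTC
  [10:15] CCGTG -> GGCAC
  [15:19] CTTG -> GAAC
Concatenate: TAAGCCTCTCGGCACGAAC (length 19; written aligned with the template, i.e. 3'->5').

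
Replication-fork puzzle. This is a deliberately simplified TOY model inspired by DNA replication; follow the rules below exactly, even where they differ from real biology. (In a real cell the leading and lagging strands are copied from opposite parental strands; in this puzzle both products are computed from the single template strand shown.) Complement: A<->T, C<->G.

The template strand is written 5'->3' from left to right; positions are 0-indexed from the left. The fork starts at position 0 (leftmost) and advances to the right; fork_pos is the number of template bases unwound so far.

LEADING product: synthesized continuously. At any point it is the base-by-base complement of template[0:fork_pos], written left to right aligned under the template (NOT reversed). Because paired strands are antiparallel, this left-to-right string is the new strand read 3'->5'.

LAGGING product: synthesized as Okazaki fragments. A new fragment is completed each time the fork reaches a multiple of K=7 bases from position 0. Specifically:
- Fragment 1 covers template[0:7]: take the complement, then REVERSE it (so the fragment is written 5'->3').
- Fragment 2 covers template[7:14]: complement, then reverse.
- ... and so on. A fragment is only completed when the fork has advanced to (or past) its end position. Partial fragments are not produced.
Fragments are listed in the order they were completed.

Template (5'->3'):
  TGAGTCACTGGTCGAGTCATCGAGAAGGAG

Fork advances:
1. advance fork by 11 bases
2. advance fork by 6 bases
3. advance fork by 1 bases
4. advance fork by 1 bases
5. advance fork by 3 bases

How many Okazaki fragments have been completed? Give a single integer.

Answer: 3

Derivation:
Step 1: advance 11 -> fork_pos = 0 + 11 = 11. Reached multiple(s) of 7: 7 -> fragment 1 completed (1 total).
Step 2: advance 6 -> fork_pos = 11 + 6 = 17. Reached multiple(s) of 7: 14 -> fragment 2 completed (2 total).
Step 3: advance 1 -> fork_pos = 17 + 1 = 18. Next multiple of 7 is 21 (not reached); still 2 fragment(s).
Step 4: advance 1 -> fork_pos = 18 + 1 = 19. Next multiple of 7 is 21 (not reached); still 2 fragment(s).
Step 5: advance 3 -> fork_pos = 19 + 3 = 22. Reached multiple(s) of 7: 21 -> fragment 3 completed (3 total).
Check: final fork_pos = 22; the multiples of 7 that are <= 22 are 7..21 -> 22 // 7 = 3 completed fragment(s).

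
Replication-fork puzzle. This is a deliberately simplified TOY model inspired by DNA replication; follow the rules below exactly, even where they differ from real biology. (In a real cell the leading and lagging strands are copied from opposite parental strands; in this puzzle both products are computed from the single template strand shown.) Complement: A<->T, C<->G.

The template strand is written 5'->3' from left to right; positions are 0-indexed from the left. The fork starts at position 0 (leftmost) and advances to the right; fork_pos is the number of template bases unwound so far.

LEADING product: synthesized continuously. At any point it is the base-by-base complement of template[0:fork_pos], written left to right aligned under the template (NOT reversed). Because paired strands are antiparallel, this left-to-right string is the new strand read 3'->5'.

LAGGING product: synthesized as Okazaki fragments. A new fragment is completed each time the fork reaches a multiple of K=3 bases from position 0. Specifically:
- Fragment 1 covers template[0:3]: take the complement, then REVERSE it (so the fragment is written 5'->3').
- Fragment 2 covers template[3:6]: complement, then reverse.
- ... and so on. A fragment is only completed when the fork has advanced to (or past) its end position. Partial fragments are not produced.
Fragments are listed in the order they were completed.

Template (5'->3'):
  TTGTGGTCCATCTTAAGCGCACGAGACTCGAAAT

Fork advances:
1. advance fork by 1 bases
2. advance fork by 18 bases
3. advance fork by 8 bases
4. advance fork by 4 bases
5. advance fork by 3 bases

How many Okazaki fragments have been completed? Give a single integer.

Step 1: advance 1 -> fork_pos = 0 + 1 = 1. Next multiple of 3 is 3 (not reached); still 0 fragment(s).
Step 2: advance 18 -> fork_pos = 1 + 18 = 19. Reached multiple(s) of 3: 3, 6, 9, 12, 15, 18 -> fragments 1-6 completed (6 total).
Step 3: advance 8 -> fork_pos = 19 + 8 = 27. Reached multiple(s) of 3: 21, 24, 27 -> fragments 7-9 completed (9 total).
Step 4: advance 4 -> fork_pos = 27 + 4 = 31. Reached multiple(s) of 3: 30 -> fragment 10 completed (10 total).
Step 5: advance 3 -> fork_pos = 31 + 3 = 34. Reached multiple(s) of 3: 33 -> fragment 11 completed (11 total).
Check: final fork_pos = 34; the multiples of 3 that are <= 34 are 3..33 -> 34 // 3 = 11 completed fragment(s).

Answer: 11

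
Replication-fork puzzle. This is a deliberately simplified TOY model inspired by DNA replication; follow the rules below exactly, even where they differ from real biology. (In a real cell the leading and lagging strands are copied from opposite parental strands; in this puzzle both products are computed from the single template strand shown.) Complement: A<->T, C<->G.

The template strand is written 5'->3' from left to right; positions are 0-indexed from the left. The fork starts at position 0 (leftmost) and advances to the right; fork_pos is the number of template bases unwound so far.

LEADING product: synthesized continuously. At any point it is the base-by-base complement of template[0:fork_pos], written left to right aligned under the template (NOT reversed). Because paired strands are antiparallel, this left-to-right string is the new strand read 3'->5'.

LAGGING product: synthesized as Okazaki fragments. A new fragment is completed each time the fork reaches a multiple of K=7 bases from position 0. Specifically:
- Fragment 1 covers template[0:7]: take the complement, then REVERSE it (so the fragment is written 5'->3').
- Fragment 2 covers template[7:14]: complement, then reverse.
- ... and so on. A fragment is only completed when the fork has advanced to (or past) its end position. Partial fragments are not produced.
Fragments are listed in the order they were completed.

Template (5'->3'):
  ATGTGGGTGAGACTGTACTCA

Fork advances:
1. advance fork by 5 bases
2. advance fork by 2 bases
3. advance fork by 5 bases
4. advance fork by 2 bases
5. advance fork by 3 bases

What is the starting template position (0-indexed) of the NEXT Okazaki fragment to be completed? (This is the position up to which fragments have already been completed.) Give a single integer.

Step 1: advance 5 -> fork_pos = 0 + 5 = 5. Next multiple of 7 is 7 (not reached); still 0 fragment(s).
Step 2: advance 2 -> fork_pos = 5 + 2 = 7. Reached multiple(s) of 7: 7 -> fragment 1 completed (1 total).
Step 3: advance 5 -> fork_pos = 7 + 5 = 12. Next multiple of 7 is 14 (not reached); still 1 fragment(s).
Step 4: advance 2 -> fork_pos = 12 + 2 = 14. Reached multiple(s) of 7: 14 -> fragment 2 completed (2 total).
Step 5: advance 3 -> fork_pos = 14 + 3 = 17. Next multiple of 7 is 21 (not reached); still 2 fragment(s).
2 fragment(s) completed, covering template[0:14] (2 x 7 = 14). The next fragment, fragment 3, covers template[14:21], so it starts at position 14.

Answer: 14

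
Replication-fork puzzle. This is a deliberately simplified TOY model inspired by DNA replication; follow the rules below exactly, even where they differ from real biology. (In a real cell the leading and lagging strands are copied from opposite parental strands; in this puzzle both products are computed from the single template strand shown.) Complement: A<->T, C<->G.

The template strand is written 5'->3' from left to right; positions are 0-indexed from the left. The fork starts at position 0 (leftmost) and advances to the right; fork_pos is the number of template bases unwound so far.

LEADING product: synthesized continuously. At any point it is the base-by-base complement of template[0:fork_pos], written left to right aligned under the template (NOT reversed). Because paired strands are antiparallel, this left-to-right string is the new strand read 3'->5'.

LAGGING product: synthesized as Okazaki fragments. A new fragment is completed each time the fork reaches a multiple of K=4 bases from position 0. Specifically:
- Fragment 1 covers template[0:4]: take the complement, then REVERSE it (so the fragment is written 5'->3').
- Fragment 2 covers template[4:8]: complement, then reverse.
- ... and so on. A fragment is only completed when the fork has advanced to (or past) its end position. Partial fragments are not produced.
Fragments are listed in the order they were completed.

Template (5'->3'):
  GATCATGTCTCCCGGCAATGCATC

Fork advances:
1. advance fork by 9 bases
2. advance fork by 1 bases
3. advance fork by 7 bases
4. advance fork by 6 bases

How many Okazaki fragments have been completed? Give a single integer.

Step 1: advance 9 -> fork_pos = 0 + 9 = 9. Reached multiple(s) of 4: 4, 8 -> fragments 1-2 completed (2 total).
Step 2: advance 1 -> fork_pos = 9 + 1 = 10. Next multiple of 4 is 12 (not reached); still 2 fragment(s).
Step 3: advance 7 -> fork_pos = 10 + 7 = 17. Reached multiple(s) of 4: 12, 16 -> fragments 3-4 completed (4 total).
Step 4: advance 6 -> fork_pos = 17 + 6 = 23. Reached multiple(s) of 4: 20 -> fragment 5 completed (5 total).
Check: final fork_pos = 23; the multiples of 4 that are <= 23 are 4..20 -> 23 // 4 = 5 completed fragment(s).

Answer: 5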